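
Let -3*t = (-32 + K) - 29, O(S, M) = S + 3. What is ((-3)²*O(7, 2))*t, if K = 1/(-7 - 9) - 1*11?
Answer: 17295/8 ≈ 2161.9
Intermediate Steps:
O(S, M) = 3 + S
K = -177/16 (K = 1/(-16) - 11 = -1/16 - 11 = -177/16 ≈ -11.063)
t = 1153/48 (t = -((-32 - 177/16) - 29)/3 = -(-689/16 - 29)/3 = -⅓*(-1153/16) = 1153/48 ≈ 24.021)
((-3)²*O(7, 2))*t = ((-3)²*(3 + 7))*(1153/48) = (9*10)*(1153/48) = 90*(1153/48) = 17295/8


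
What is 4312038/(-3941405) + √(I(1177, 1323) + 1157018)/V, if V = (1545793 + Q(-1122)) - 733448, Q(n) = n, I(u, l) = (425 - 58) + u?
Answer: -4312038/3941405 + √1158562/811223 ≈ -1.0927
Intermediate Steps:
I(u, l) = 367 + u
V = 811223 (V = (1545793 - 1122) - 733448 = 1544671 - 733448 = 811223)
4312038/(-3941405) + √(I(1177, 1323) + 1157018)/V = 4312038/(-3941405) + √((367 + 1177) + 1157018)/811223 = 4312038*(-1/3941405) + √(1544 + 1157018)*(1/811223) = -4312038/3941405 + √1158562*(1/811223) = -4312038/3941405 + √1158562/811223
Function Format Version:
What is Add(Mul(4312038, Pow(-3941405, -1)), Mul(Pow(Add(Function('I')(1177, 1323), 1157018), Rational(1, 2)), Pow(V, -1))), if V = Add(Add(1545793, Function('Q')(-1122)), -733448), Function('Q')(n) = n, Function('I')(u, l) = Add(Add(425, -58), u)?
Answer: Add(Rational(-4312038, 3941405), Mul(Rational(1, 811223), Pow(1158562, Rational(1, 2)))) ≈ -1.0927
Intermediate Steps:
Function('I')(u, l) = Add(367, u)
V = 811223 (V = Add(Add(1545793, -1122), -733448) = Add(1544671, -733448) = 811223)
Add(Mul(4312038, Pow(-3941405, -1)), Mul(Pow(Add(Function('I')(1177, 1323), 1157018), Rational(1, 2)), Pow(V, -1))) = Add(Mul(4312038, Pow(-3941405, -1)), Mul(Pow(Add(Add(367, 1177), 1157018), Rational(1, 2)), Pow(811223, -1))) = Add(Mul(4312038, Rational(-1, 3941405)), Mul(Pow(Add(1544, 1157018), Rational(1, 2)), Rational(1, 811223))) = Add(Rational(-4312038, 3941405), Mul(Pow(1158562, Rational(1, 2)), Rational(1, 811223))) = Add(Rational(-4312038, 3941405), Mul(Rational(1, 811223), Pow(1158562, Rational(1, 2))))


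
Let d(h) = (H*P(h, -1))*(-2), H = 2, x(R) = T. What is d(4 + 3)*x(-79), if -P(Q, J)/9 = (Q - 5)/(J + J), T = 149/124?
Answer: -1341/31 ≈ -43.258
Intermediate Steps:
T = 149/124 (T = 149*(1/124) = 149/124 ≈ 1.2016)
P(Q, J) = -9*(-5 + Q)/(2*J) (P(Q, J) = -9*(Q - 5)/(J + J) = -9*(-5 + Q)/(2*J))
x(R) = 149/124
d(h) = 90 - 18*h (d(h) = (2*((9/2)*(5 - h)/(-1)))*(-2) = (2*((9/2)*(-1)*(5 - h)))*(-2) = (2*(-45/2 + 9*h/2))*(-2) = (-45 + 9*h)*(-2) = 90 - 18*h)
d(4 + 3)*x(-79) = (90 - 18*(4 + 3))*(149/124) = (90 - 18*7)*(149/124) = (90 - 126)*(149/124) = -36*149/124 = -1341/31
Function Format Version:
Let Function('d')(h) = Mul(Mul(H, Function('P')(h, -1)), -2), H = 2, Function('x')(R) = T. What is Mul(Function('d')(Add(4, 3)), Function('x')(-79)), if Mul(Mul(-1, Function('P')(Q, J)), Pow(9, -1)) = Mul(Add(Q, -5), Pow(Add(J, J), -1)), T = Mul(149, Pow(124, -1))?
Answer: Rational(-1341, 31) ≈ -43.258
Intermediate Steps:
T = Rational(149, 124) (T = Mul(149, Rational(1, 124)) = Rational(149, 124) ≈ 1.2016)
Function('P')(Q, J) = Mul(Rational(-9, 2), Pow(J, -1), Add(-5, Q)) (Function('P')(Q, J) = Mul(-9, Mul(Add(Q, -5), Pow(Add(J, J), -1))) = Mul(-9, Mul(Add(-5, Q), Pow(Mul(2, J), -1))) = Mul(-9, Mul(Add(-5, Q), Mul(Rational(1, 2), Pow(J, -1)))) = Mul(-9, Mul(Rational(1, 2), Pow(J, -1), Add(-5, Q))) = Mul(Rational(-9, 2), Pow(J, -1), Add(-5, Q)))
Function('x')(R) = Rational(149, 124)
Function('d')(h) = Add(90, Mul(-18, h)) (Function('d')(h) = Mul(Mul(2, Mul(Rational(9, 2), Pow(-1, -1), Add(5, Mul(-1, h)))), -2) = Mul(Mul(2, Mul(Rational(9, 2), -1, Add(5, Mul(-1, h)))), -2) = Mul(Mul(2, Add(Rational(-45, 2), Mul(Rational(9, 2), h))), -2) = Mul(Add(-45, Mul(9, h)), -2) = Add(90, Mul(-18, h)))
Mul(Function('d')(Add(4, 3)), Function('x')(-79)) = Mul(Add(90, Mul(-18, Add(4, 3))), Rational(149, 124)) = Mul(Add(90, Mul(-18, 7)), Rational(149, 124)) = Mul(Add(90, -126), Rational(149, 124)) = Mul(-36, Rational(149, 124)) = Rational(-1341, 31)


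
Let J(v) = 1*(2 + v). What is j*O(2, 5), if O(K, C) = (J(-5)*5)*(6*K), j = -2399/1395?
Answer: 9596/31 ≈ 309.55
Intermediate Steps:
J(v) = 2 + v
j = -2399/1395 (j = -2399*1/1395 = -2399/1395 ≈ -1.7197)
O(K, C) = -90*K (O(K, C) = ((2 - 5)*5)*(6*K) = (-3*5)*(6*K) = -90*K)
j*O(2, 5) = -(-4798)*2/31 = -2399/1395*(-180) = 9596/31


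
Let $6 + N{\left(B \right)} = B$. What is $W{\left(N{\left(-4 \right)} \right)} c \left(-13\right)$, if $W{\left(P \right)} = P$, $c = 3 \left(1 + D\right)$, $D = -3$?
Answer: $-780$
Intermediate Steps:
$N{\left(B \right)} = -6 + B$
$c = -6$ ($c = 3 \left(1 - 3\right) = 3 \left(-2\right) = -6$)
$W{\left(N{\left(-4 \right)} \right)} c \left(-13\right) = \left(-6 - 4\right) \left(-6\right) \left(-13\right) = \left(-10\right) \left(-6\right) \left(-13\right) = 60 \left(-13\right) = -780$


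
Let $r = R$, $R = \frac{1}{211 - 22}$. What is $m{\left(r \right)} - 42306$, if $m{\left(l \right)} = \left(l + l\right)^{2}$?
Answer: $- \frac{1511212622}{35721} \approx -42306.0$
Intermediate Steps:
$R = \frac{1}{189} \approx 0.005291$
$r = \frac{1}{189} \approx 0.005291$
$m{\left(l \right)} = 4 l^{2}$ ($m{\left(l \right)} = \left(2 l\right)^{2} = 4 l^{2}$)
$m{\left(r \right)} - 42306 = \frac{4}{35721} - 42306 = - \frac{1511212622}{35721}$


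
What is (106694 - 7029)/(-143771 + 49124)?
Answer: -99665/94647 ≈ -1.0530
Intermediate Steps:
(106694 - 7029)/(-143771 + 49124) = 99665/(-94647) = 99665*(-1/94647) = -99665/94647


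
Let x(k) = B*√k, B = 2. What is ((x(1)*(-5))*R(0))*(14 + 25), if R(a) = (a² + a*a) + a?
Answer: 0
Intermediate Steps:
R(a) = a + 2*a² (R(a) = (a² + a²) + a = 2*a² + a = a + 2*a²)
x(k) = 2*√k
((x(1)*(-5))*R(0))*(14 + 25) = (((2*√1)*(-5))*(0*(1 + 2*0)))*(14 + 25) = (((2*1)*(-5))*(0*(1 + 0)))*39 = ((2*(-5))*(0*1))*39 = -10*0*39 = 0*39 = 0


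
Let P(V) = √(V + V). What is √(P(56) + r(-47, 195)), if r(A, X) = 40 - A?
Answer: √(87 + 4*√7) ≈ 9.8784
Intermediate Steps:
P(V) = √2*√V (P(V) = √(2*V) = √2*√V)
√(P(56) + r(-47, 195)) = √(√2*√56 + (40 - 1*(-47))) = √(√2*(2*√14) + (40 + 47)) = √(4*√7 + 87) = √(87 + 4*√7)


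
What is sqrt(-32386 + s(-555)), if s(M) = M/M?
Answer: I*sqrt(32385) ≈ 179.96*I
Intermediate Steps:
s(M) = 1
sqrt(-32386 + s(-555)) = sqrt(-32386 + 1) = sqrt(-32385) = I*sqrt(32385)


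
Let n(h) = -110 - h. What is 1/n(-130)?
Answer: 1/20 ≈ 0.050000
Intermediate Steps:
1/n(-130) = 1/(-110 - 1*(-130)) = 1/(-110 + 130) = 1/20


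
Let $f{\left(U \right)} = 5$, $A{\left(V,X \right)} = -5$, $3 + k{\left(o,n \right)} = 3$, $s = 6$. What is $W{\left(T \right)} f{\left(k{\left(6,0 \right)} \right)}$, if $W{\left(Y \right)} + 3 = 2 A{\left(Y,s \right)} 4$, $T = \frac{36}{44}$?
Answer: $-215$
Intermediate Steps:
$k{\left(o,n \right)} = 0$ ($k{\left(o,n \right)} = -3 + 3 = 0$)
$T = \frac{9}{11}$ ($T = 36 \cdot \frac{1}{44} = \frac{9}{11} \approx 0.81818$)
$W{\left(Y \right)} = -43$ ($W{\left(Y \right)} = -3 + 2 \left(-5\right) 4 = -3 - 40 = -43$)
$W{\left(T \right)} f{\left(k{\left(6,0 \right)} \right)} = \left(-43\right) 5 = -215$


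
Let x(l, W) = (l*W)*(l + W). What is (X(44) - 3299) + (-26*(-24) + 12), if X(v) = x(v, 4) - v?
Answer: 5741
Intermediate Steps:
x(l, W) = W*l*(W + l) (x(l, W) = (W*l)*(W + l) = W*l*(W + l))
X(v) = -v + 4*v*(4 + v) (X(v) = 4*v*(4 + v) - v = -v + 4*v*(4 + v))
(X(44) - 3299) + (-26*(-24) + 12) = (44*(15 + 4*44) - 3299) + (-26*(-24) + 12) = (44*(15 + 176) - 3299) + (624 + 12) = (44*191 - 3299) + 636 = (8404 - 3299) + 636 = 5105 + 636 = 5741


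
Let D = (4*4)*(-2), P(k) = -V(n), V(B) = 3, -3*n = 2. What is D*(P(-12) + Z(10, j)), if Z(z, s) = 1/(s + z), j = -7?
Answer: 256/3 ≈ 85.333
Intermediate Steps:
n = -⅔ (n = -⅓*2 = -⅔ ≈ -0.66667)
P(k) = -3 (P(k) = -1*3 = -3)
D = -32 (D = 16*(-2) = -32)
D*(P(-12) + Z(10, j)) = -32*(-3 + 1/(-7 + 10)) = -32*(-3 + 1/3) = -32*(-3 + ⅓) = -32*(-8/3) = 256/3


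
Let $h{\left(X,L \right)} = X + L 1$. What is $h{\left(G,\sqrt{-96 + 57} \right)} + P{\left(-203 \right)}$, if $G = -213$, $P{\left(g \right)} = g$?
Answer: $-416 + i \sqrt{39} \approx -416.0 + 6.245 i$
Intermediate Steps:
$h{\left(X,L \right)} = L + X$ ($h{\left(X,L \right)} = X + L = L + X$)
$h{\left(G,\sqrt{-96 + 57} \right)} + P{\left(-203 \right)} = \left(\sqrt{-96 + 57} - 213\right) - 203 = \left(\sqrt{-39} - 213\right) - 203 = \left(i \sqrt{39} - 213\right) - 203 = \left(-213 + i \sqrt{39}\right) - 203 = -416 + i \sqrt{39}$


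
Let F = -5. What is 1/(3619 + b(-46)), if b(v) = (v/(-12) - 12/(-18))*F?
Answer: 2/7193 ≈ 0.00027805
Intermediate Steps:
b(v) = -10/3 + 5*v/12 (b(v) = (v/(-12) - 12/(-18))*(-5) = (v*(-1/12) - 12*(-1/18))*(-5) = (-v/12 + ⅔)*(-5) = (⅔ - v/12)*(-5) = -10/3 + 5*v/12)
1/(3619 + b(-46)) = 1/(3619 + (-10/3 + (5/12)*(-46))) = 1/(3619 + (-10/3 - 115/6)) = 1/(3619 - 45/2) = 1/(7193/2) = 2/7193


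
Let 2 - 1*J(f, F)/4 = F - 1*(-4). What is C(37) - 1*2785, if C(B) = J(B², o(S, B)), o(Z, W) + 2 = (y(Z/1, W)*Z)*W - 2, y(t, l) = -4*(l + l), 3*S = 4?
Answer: 166901/3 ≈ 55634.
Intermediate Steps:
S = 4/3 (S = (⅓)*4 = 4/3 ≈ 1.3333)
y(t, l) = -8*l
o(Z, W) = -4 - 8*Z*W² (o(Z, W) = -2 + (((-8*W)*Z)*W - 2) = -2 + ((-8*W*Z)*W - 2) = -2 + (-8*Z*W² - 2) = -2 + (-2 - 8*Z*W²) = -4 - 8*Z*W²)
J(f, F) = -8 - 4*F (J(f, F) = 8 - 4*(F - 1*(-4)) = 8 - 4*(F + 4) = 8 - 4*(4 + F) = 8 + (-16 - 4*F) = -8 - 4*F)
C(B) = 8 + 128*B²/3 (C(B) = -8 - 4*(-4 - 8*4/3*B²) = -8 - 4*(-4 - 32*B²/3) = -8 + (16 + 128*B²/3) = 8 + 128*B²/3)
C(37) - 1*2785 = (8 + (128/3)*37²) - 1*2785 = (8 + (128/3)*1369) - 2785 = (8 + 175232/3) - 2785 = 175256/3 - 2785 = 166901/3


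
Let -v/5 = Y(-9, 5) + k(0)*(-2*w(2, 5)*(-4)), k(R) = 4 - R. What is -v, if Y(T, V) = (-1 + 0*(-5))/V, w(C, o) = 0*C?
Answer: -1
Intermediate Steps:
w(C, o) = 0
Y(T, V) = -1/V (Y(T, V) = (-1 + 0)/V = -1/V)
v = 1 (v = -5*(-1/5 + (4 - 1*0)*(-2*0*(-4))) = -5*(-1*⅕ + (4 + 0)*(0*(-4))) = -5*(-⅕ + 4*0) = -5*(-⅕ + 0) = -5*(-⅕) = 1)
-v = -1*1 = -1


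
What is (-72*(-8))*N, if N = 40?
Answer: 23040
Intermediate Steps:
(-72*(-8))*N = -72*(-8)*40 = 576*40 = 23040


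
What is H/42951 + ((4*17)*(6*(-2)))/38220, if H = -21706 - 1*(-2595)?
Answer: -63789203/136798935 ≈ -0.46630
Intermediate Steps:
H = -19111 (H = -21706 + 2595 = -19111)
H/42951 + ((4*17)*(6*(-2)))/38220 = -19111/42951 + ((4*17)*(6*(-2)))/38220 = -19111*1/42951 + (68*(-12))*(1/38220) = -19111/42951 - 816*1/38220 = -19111/42951 - 68/3185 = -63789203/136798935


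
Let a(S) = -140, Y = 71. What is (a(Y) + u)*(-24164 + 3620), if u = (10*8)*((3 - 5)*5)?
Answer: 19311360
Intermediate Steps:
u = -800 (u = 80*(-2*5) = 80*(-10) = -800)
(a(Y) + u)*(-24164 + 3620) = (-140 - 800)*(-24164 + 3620) = -940*(-20544) = 19311360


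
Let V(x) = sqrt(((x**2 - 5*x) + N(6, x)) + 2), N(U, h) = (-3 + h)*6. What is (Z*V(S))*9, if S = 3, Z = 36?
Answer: 648*I ≈ 648.0*I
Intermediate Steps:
N(U, h) = -18 + 6*h
V(x) = sqrt(-16 + x + x**2) (V(x) = sqrt(((x**2 - 5*x) + (-18 + 6*x)) + 2) = sqrt((-18 + x + x**2) + 2) = sqrt(-16 + x + x**2))
(Z*V(S))*9 = (36*sqrt(-16 + 3 + 3**2))*9 = (36*sqrt(-16 + 3 + 9))*9 = (36*sqrt(-4))*9 = (36*(2*I))*9 = (72*I)*9 = 648*I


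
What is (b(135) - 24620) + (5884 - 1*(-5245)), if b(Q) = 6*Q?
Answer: -12681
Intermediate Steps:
(b(135) - 24620) + (5884 - 1*(-5245)) = (6*135 - 24620) + (5884 - 1*(-5245)) = (810 - 24620) + (5884 + 5245) = -23810 + 11129 = -12681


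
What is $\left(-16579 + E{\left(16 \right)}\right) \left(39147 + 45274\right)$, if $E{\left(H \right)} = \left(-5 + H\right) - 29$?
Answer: $-1401135337$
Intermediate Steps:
$E{\left(H \right)} = -34 + H$
$\left(-16579 + E{\left(16 \right)}\right) \left(39147 + 45274\right) = \left(-16579 + \left(-34 + 16\right)\right) \left(39147 + 45274\right) = \left(-16579 - 18\right) 84421 = \left(-16597\right) 84421 = -1401135337$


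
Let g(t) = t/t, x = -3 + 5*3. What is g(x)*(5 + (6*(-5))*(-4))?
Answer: 125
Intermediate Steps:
x = 12 (x = -3 + 15 = 12)
g(t) = 1
g(x)*(5 + (6*(-5))*(-4)) = 1*(5 + (6*(-5))*(-4)) = 1*(5 - 30*(-4)) = 1*(5 + 120) = 1*125 = 125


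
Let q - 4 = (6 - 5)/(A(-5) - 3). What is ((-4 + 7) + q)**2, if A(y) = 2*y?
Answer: 8100/169 ≈ 47.929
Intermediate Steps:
q = 51/13 (q = 4 + (6 - 5)/(2*(-5) - 3) = 4 + 1/(-10 - 3) = 4 + 1/(-13) = 4 + 1*(-1/13) = 4 - 1/13 = 51/13 ≈ 3.9231)
((-4 + 7) + q)**2 = ((-4 + 7) + 51/13)**2 = (3 + 51/13)**2 = (90/13)**2 = 8100/169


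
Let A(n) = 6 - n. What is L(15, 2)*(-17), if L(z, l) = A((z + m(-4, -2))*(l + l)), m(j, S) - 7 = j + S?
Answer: 986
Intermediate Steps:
m(j, S) = 7 + S + j (m(j, S) = 7 + (j + S) = 7 + (S + j) = 7 + S + j)
L(z, l) = 6 - 2*l*(1 + z) (L(z, l) = 6 - (z + (7 - 2 - 4))*(l + l) = 6 - (z + 1)*2*l = 6 - (1 + z)*2*l = 6 - 2*l*(1 + z))
L(15, 2)*(-17) = (6 - 2*2*(1 + 15))*(-17) = (6 - 2*2*16)*(-17) = (6 - 64)*(-17) = -58*(-17) = 986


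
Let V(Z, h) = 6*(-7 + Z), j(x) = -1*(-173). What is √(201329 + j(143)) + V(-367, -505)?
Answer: -2244 + √201502 ≈ -1795.1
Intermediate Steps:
j(x) = 173
V(Z, h) = -42 + 6*Z
√(201329 + j(143)) + V(-367, -505) = √(201329 + 173) + (-42 + 6*(-367)) = √201502 + (-42 - 2202) = √201502 - 2244 = -2244 + √201502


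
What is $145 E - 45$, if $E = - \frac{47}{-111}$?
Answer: $\frac{1820}{111} \approx 16.396$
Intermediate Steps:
$E = \frac{47}{111}$ ($E = \left(-47\right) \left(- \frac{1}{111}\right) = \frac{47}{111} \approx 0.42342$)
$145 E - 45 = 145 \cdot \frac{47}{111} - 45 = \frac{6815}{111} - 45 = \frac{1820}{111}$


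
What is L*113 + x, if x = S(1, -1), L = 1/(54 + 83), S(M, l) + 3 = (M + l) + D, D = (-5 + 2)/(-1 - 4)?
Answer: -1079/685 ≈ -1.5752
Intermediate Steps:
D = ⅗ (D = -3/(-5) = -3*(-⅕) = ⅗ ≈ 0.60000)
S(M, l) = -12/5 + M + l (S(M, l) = -3 + ((M + l) + ⅗) = -3 + (⅗ + M + l) = -12/5 + M + l)
L = 1/137 ≈ 0.0072993
x = -12/5 (x = -12/5 + 1 - 1 = -12/5 ≈ -2.4000)
L*113 + x = (1/137)*113 - 12/5 = 113/137 - 12/5 = -1079/685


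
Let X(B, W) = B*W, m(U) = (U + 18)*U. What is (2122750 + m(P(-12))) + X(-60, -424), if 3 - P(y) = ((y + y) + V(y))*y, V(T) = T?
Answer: 2324509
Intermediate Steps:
P(y) = 3 - 3*y² (P(y) = 3 - ((y + y) + y)*y = 3 - (2*y + y)*y = 3 - 3*y*y = 3 - 3*y²)
m(U) = U*(18 + U) (m(U) = (18 + U)*U = U*(18 + U))
(2122750 + m(P(-12))) + X(-60, -424) = (2122750 + (3 - 3*(-12)²)*(18 + (3 - 3*(-12)²))) - 60*(-424) = (2122750 + (3 - 3*144)*(18 + (3 - 3*144))) + 25440 = (2122750 + (3 - 432)*(18 + (3 - 432))) + 25440 = (2122750 - 429*(18 - 429)) + 25440 = (2122750 - 429*(-411)) + 25440 = (2122750 + 176319) + 25440 = 2299069 + 25440 = 2324509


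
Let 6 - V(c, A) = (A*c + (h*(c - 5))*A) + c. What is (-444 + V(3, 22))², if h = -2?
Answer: 354025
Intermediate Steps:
V(c, A) = 6 - c - A*c - A*(10 - 2*c) (V(c, A) = 6 - ((A*c + (-2*(c - 5))*A) + c) = 6 - ((A*c + (-2*(-5 + c))*A) + c) = 6 - ((A*c + (10 - 2*c)*A) + c) = 6 - ((A*c + A*(10 - 2*c)) + c) = 6 - (c + A*c + A*(10 - 2*c)) = 6 + (-c - A*c - A*(10 - 2*c)) = 6 - c - A*c - A*(10 - 2*c))
(-444 + V(3, 22))² = (-444 + (6 - 1*3 - 10*22 + 22*3))² = (-444 + (6 - 3 - 220 + 66))² = (-444 - 151)² = (-595)² = 354025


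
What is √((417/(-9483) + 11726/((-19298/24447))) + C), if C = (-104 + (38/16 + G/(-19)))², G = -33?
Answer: I*√104823877919999817305423/4636074328 ≈ 69.836*I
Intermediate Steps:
C = 230523489/23104 (C = (-104 + (38/16 - 33/(-19)))² = (-104 + (38*(1/16) - 33*(-1/19)))² = (-104 + (19/8 + 33/19))² = (-104 + 625/152)² = (-15183/152)² = 230523489/23104 ≈ 9977.6)
√((417/(-9483) + 11726/((-19298/24447))) + C) = √((417/(-9483) + 11726/((-19298/24447))) + 230523489/23104) = √((417*(-1/9483) + 11726/((-19298*1/24447))) + 230523489/23104) = √((-139/3161 + 11726/(-19298/24447)) + 230523489/23104) = √((-139/3161 + 11726*(-24447/19298)) + 230523489/23104) = √((-139/3161 - 143332761/9649) + 230523489/23104) = √(-453076198732/30500489 + 230523489/23104) = √(-3436793355018007/704683297856) = I*√104823877919999817305423/4636074328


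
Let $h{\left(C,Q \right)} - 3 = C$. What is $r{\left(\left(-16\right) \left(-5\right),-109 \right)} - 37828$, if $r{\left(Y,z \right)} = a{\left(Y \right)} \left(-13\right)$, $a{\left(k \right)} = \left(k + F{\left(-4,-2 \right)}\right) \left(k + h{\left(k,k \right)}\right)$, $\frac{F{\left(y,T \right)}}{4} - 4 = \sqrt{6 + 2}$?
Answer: $-241252 - 16952 \sqrt{2} \approx -2.6523 \cdot 10^{5}$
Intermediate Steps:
$h{\left(C,Q \right)} = 3 + C$
$F{\left(y,T \right)} = 16 + 8 \sqrt{2}$ ($F{\left(y,T \right)} = 16 + 4 \sqrt{6 + 2} = 16 + 4 \sqrt{8} = 16 + 4 \cdot 2 \sqrt{2} = 16 + 8 \sqrt{2}$)
$a{\left(k \right)} = \left(3 + 2 k\right) \left(16 + k + 8 \sqrt{2}\right)$ ($a{\left(k \right)} = \left(k + \left(16 + 8 \sqrt{2}\right)\right) \left(k + \left(3 + k\right)\right) = \left(16 + k + 8 \sqrt{2}\right) \left(3 + 2 k\right) = \left(3 + 2 k\right) \left(16 + k + 8 \sqrt{2}\right)$)
$r{\left(Y,z \right)} = -624 - 455 Y - 312 \sqrt{2} - 26 Y^{2} - 208 Y \sqrt{2}$ ($r{\left(Y,z \right)} = \left(48 + 2 Y^{2} + 24 \sqrt{2} + 35 Y + 16 Y \sqrt{2}\right) \left(-13\right) = -624 - 455 Y - 312 \sqrt{2} - 26 Y^{2} - 208 Y \sqrt{2}$)
$r{\left(\left(-16\right) \left(-5\right),-109 \right)} - 37828 = \left(-624 - 455 \left(\left(-16\right) \left(-5\right)\right) - 312 \sqrt{2} - 26 \left(\left(-16\right) \left(-5\right)\right)^{2} - 208 \left(\left(-16\right) \left(-5\right)\right) \sqrt{2}\right) - 37828 = \left(-624 - 36400 - 312 \sqrt{2} - 26 \cdot 80^{2} - 16640 \sqrt{2}\right) - 37828 = \left(-624 - 36400 - 312 \sqrt{2} - 166400 - 16640 \sqrt{2}\right) - 37828 = \left(-203424 - 16952 \sqrt{2}\right) - 37828 = -241252 - 16952 \sqrt{2}$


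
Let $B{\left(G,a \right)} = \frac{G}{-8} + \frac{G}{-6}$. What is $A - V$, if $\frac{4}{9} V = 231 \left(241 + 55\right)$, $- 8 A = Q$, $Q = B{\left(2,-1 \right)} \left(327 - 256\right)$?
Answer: $- \frac{14768719}{96} \approx -1.5384 \cdot 10^{5}$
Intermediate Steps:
$B{\left(G,a \right)} = - \frac{7 G}{24}$ ($B{\left(G,a \right)} = G \left(- \frac{1}{8}\right) + G \left(- \frac{1}{6}\right) = - \frac{G}{8} - \frac{G}{6} = - \frac{7 G}{24}$)
$Q = - \frac{497}{12}$ ($Q = \left(- \frac{7}{24}\right) 2 \left(327 - 256\right) = \left(- \frac{7}{12}\right) 71 = - \frac{497}{12} \approx -41.417$)
$A = \frac{497}{96}$ ($A = \left(- \frac{1}{8}\right) \left(- \frac{497}{12}\right) = \frac{497}{96} \approx 5.1771$)
$V = 153846$ ($V = \frac{9 \cdot 231 \left(241 + 55\right)}{4} = \frac{9 \cdot 231 \cdot 296}{4} = \frac{9}{4} \cdot 68376 = 153846$)
$A - V = \frac{497}{96} - 153846 = - \frac{14768719}{96}$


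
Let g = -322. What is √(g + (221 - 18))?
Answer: I*√119 ≈ 10.909*I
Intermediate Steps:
√(g + (221 - 18)) = √(-322 + (221 - 18)) = √(-322 + 203) = √(-119) = I*√119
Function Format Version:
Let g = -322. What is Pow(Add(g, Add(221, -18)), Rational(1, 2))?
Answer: Mul(I, Pow(119, Rational(1, 2))) ≈ Mul(10.909, I)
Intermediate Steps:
Pow(Add(g, Add(221, -18)), Rational(1, 2)) = Pow(Add(-322, Add(221, -18)), Rational(1, 2)) = Pow(Add(-322, 203), Rational(1, 2)) = Pow(-119, Rational(1, 2)) = Mul(I, Pow(119, Rational(1, 2)))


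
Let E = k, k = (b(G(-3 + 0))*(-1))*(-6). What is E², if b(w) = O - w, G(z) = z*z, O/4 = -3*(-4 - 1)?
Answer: 93636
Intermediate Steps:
O = 60 (O = 4*(-3*(-4 - 1)) = 4*(-3*(-5)) = 4*15 = 60)
G(z) = z²
b(w) = 60 - w
k = 306 (k = ((60 - (-3 + 0)²)*(-1))*(-6) = ((60 - 1*(-3)²)*(-1))*(-6) = ((60 - 1*9)*(-1))*(-6) = ((60 - 9)*(-1))*(-6) = (51*(-1))*(-6) = -51*(-6) = 306)
E = 306
E² = 306² = 93636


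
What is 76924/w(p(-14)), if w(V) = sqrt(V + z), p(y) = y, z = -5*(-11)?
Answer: 76924*sqrt(41)/41 ≈ 12014.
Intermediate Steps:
z = 55
w(V) = sqrt(55 + V) (w(V) = sqrt(V + 55) = sqrt(55 + V))
76924/w(p(-14)) = 76924/(sqrt(55 - 14)) = 76924/(sqrt(41)) = 76924*(sqrt(41)/41) = 76924*sqrt(41)/41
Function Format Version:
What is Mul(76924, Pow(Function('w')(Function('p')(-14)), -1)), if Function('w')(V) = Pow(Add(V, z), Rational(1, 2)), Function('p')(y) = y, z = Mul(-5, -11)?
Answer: Mul(Rational(76924, 41), Pow(41, Rational(1, 2))) ≈ 12014.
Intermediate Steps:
z = 55
Function('w')(V) = Pow(Add(55, V), Rational(1, 2)) (Function('w')(V) = Pow(Add(V, 55), Rational(1, 2)) = Pow(Add(55, V), Rational(1, 2)))
Mul(76924, Pow(Function('w')(Function('p')(-14)), -1)) = Mul(76924, Pow(Pow(Add(55, -14), Rational(1, 2)), -1)) = Mul(76924, Pow(Pow(41, Rational(1, 2)), -1)) = Mul(76924, Mul(Rational(1, 41), Pow(41, Rational(1, 2)))) = Mul(Rational(76924, 41), Pow(41, Rational(1, 2)))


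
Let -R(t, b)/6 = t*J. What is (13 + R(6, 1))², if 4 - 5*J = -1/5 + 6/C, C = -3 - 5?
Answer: 320356/625 ≈ 512.57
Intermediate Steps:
C = -8
J = 99/100 (J = ⅘ - (-1/5 + 6/(-8))/5 = ⅘ - (-1*⅕ + 6*(-⅛))/5 = ⅘ - (-⅕ - ¾)/5 = ⅘ - ⅕*(-19/20) = ⅘ + 19/100 = 99/100 ≈ 0.99000)
R(t, b) = -297*t/50 (R(t, b) = -6*t*99/100 = -297*t/50)
(13 + R(6, 1))² = (13 - 297/50*6)² = (13 - 891/25)² = (-566/25)² = 320356/625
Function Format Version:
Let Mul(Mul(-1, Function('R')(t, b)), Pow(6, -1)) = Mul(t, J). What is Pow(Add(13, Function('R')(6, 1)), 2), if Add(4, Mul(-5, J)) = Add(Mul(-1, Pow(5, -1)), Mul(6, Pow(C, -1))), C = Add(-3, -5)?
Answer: Rational(320356, 625) ≈ 512.57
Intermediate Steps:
C = -8
J = Rational(99, 100) (J = Add(Rational(4, 5), Mul(Rational(-1, 5), Add(Mul(-1, Pow(5, -1)), Mul(6, Pow(-8, -1))))) = Add(Rational(4, 5), Mul(Rational(-1, 5), Add(Mul(-1, Rational(1, 5)), Mul(6, Rational(-1, 8))))) = Add(Rational(4, 5), Mul(Rational(-1, 5), Add(Rational(-1, 5), Rational(-3, 4)))) = Add(Rational(4, 5), Mul(Rational(-1, 5), Rational(-19, 20))) = Add(Rational(4, 5), Rational(19, 100)) = Rational(99, 100) ≈ 0.99000)
Function('R')(t, b) = Mul(Rational(-297, 50), t) (Function('R')(t, b) = Mul(-6, Mul(t, Rational(99, 100))) = Mul(-6, Mul(Rational(99, 100), t)) = Mul(Rational(-297, 50), t))
Pow(Add(13, Function('R')(6, 1)), 2) = Pow(Add(13, Mul(Rational(-297, 50), 6)), 2) = Pow(Add(13, Rational(-891, 25)), 2) = Pow(Rational(-566, 25), 2) = Rational(320356, 625)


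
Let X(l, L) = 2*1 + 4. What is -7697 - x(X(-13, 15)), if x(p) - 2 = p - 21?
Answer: -7684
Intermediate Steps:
X(l, L) = 6 (X(l, L) = 2 + 4 = 6)
x(p) = -19 + p (x(p) = 2 + (p - 21) = 2 + (-21 + p) = -19 + p)
-7697 - x(X(-13, 15)) = -7697 - (-19 + 6) = -7697 - 1*(-13) = -7697 + 13 = -7684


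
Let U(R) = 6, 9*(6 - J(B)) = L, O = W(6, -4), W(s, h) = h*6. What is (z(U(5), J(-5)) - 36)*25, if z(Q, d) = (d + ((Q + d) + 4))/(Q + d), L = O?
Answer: -18775/22 ≈ -853.41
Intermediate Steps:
W(s, h) = 6*h
O = -24 (O = 6*(-4) = -24)
L = -24
J(B) = 26/3 (J(B) = 6 - ⅑*(-24) = 6 + 8/3 = 26/3)
z(Q, d) = (4 + Q + 2*d)/(Q + d) (z(Q, d) = (d + (4 + Q + d))/(Q + d) = (4 + Q + 2*d)/(Q + d))
(z(U(5), J(-5)) - 36)*25 = ((4 + 6 + 2*(26/3))/(6 + 26/3) - 36)*25 = ((4 + 6 + 52/3)/(44/3) - 36)*25 = ((3/44)*(82/3) - 36)*25 = (41/22 - 36)*25 = -751/22*25 = -18775/22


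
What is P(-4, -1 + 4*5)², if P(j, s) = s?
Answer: 361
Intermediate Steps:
P(-4, -1 + 4*5)² = (-1 + 4*5)² = (-1 + 20)² = 19² = 361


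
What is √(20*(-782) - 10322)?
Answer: I*√25962 ≈ 161.13*I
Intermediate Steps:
√(20*(-782) - 10322) = √(-15640 - 10322) = √(-25962) = I*√25962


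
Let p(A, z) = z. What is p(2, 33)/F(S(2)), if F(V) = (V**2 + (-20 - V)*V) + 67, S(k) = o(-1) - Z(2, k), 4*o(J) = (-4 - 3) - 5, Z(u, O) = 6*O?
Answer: 33/367 ≈ 0.089918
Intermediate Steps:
o(J) = -3 (o(J) = ((-4 - 3) - 5)/4 = (-7 - 5)/4 = (1/4)*(-12) = -3)
S(k) = -3 - 6*k
F(V) = 67 + V**2 + V*(-20 - V) (F(V) = (V**2 + V*(-20 - V)) + 67 = 67 + V**2 + V*(-20 - V))
p(2, 33)/F(S(2)) = 33/(67 - 20*(-3 - 6*2)) = 33/(67 - 20*(-3 - 12)) = 33/(67 - 20*(-15)) = 33/(67 + 300) = 33/367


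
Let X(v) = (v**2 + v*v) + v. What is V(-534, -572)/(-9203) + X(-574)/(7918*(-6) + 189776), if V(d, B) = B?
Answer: 438602145/93520886 ≈ 4.6899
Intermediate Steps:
X(v) = v + 2*v**2 (X(v) = (v**2 + v**2) + v = 2*v**2 + v = v + 2*v**2)
V(-534, -572)/(-9203) + X(-574)/(7918*(-6) + 189776) = -572/(-9203) + (-574*(1 + 2*(-574)))/(7918*(-6) + 189776) = -572*(-1/9203) + (-574*(1 - 1148))/(-47508 + 189776) = 572/9203 - 574*(-1147)/142268 = 572/9203 + 658378*(1/142268) = 572/9203 + 47027/10162 = 438602145/93520886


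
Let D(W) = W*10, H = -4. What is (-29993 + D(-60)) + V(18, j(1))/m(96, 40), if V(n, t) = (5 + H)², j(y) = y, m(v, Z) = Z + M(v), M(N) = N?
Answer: -4160647/136 ≈ -30593.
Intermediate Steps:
m(v, Z) = Z + v
D(W) = 10*W
V(n, t) = 1 (V(n, t) = (5 - 4)² = 1² = 1)
(-29993 + D(-60)) + V(18, j(1))/m(96, 40) = (-29993 + 10*(-60)) + 1/(40 + 96) = (-29993 - 600) + 1/136 = -30593 + 1*(1/136) = -30593 + 1/136 = -4160647/136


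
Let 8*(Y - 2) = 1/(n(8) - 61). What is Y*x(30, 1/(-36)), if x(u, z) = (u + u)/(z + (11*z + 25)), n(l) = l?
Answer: 38115/7844 ≈ 4.8591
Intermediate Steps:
x(u, z) = 2*u/(25 + 12*z) (x(u, z) = (2*u)/(z + (25 + 11*z)) = (2*u)/(25 + 12*z) = 2*u/(25 + 12*z))
Y = 847/424 (Y = 2 + 1/(8*(8 - 61)) = 2 + (⅛)/(-53) = 2 + (⅛)*(-1/53) = 2 - 1/424 = 847/424 ≈ 1.9976)
Y*x(30, 1/(-36)) = 847*(2*30/(25 + 12/(-36)))/424 = 847*(2*30/(25 + 12*(-1/36)))/424 = 847*(2*30/(25 - ⅓))/424 = 847*(2*30/(74/3))/424 = 847*(2*30*(3/74))/424 = (847/424)*(90/37) = 38115/7844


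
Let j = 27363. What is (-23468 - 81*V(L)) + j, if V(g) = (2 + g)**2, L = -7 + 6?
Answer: 3814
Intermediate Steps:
L = -1
(-23468 - 81*V(L)) + j = (-23468 - 81*(2 - 1)**2) + 27363 = (-23468 - 81*1**2) + 27363 = (-23468 - 81*1) + 27363 = (-23468 - 81) + 27363 = -23549 + 27363 = 3814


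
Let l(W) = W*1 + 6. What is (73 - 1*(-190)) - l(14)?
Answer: 243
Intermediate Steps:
l(W) = 6 + W (l(W) = W + 6 = 6 + W)
(73 - 1*(-190)) - l(14) = (73 - 1*(-190)) - (6 + 14) = (73 + 190) - 1*20 = 263 - 20 = 243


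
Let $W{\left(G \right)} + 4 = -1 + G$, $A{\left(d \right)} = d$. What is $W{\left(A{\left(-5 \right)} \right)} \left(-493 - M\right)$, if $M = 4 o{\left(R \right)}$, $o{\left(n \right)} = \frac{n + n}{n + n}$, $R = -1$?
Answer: $4970$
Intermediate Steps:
$o{\left(n \right)} = 1$ ($o{\left(n \right)} = \frac{2 n}{2 n} = 2 n \frac{1}{2 n} = 1$)
$M = 4$ ($M = 4 \cdot 1 = 4$)
$W{\left(G \right)} = -5 + G$ ($W{\left(G \right)} = -4 + \left(-1 + G\right) = -5 + G$)
$W{\left(A{\left(-5 \right)} \right)} \left(-493 - M\right) = \left(-5 - 5\right) \left(-493 - 4\right) = - 10 \left(-493 - 4\right) = \left(-10\right) \left(-497\right) = 4970$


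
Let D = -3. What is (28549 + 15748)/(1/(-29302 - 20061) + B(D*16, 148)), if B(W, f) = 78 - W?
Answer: 2186632811/6219737 ≈ 351.56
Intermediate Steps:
(28549 + 15748)/(1/(-29302 - 20061) + B(D*16, 148)) = (28549 + 15748)/(1/(-29302 - 20061) + (78 - (-3)*16)) = 44297/(1/(-49363) + (78 - 1*(-48))) = 44297/(-1/49363 + (78 + 48)) = 44297/(-1/49363 + 126) = 44297/(6219737/49363) = 44297*(49363/6219737) = 2186632811/6219737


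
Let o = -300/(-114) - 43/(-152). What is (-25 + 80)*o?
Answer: 24365/152 ≈ 160.30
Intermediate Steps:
o = 443/152 (o = -300*(-1/114) - 43*(-1/152) = 50/19 + 43/152 = 443/152 ≈ 2.9145)
(-25 + 80)*o = (-25 + 80)*(443/152) = 55*(443/152) = 24365/152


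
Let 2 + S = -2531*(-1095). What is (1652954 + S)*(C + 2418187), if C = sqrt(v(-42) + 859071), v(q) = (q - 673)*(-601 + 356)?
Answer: 10699019308239 + 4424397*sqrt(1034246) ≈ 1.0704e+13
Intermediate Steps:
v(q) = 164885 - 245*q (v(q) = (-673 + q)*(-245) = 164885 - 245*q)
C = sqrt(1034246) (C = sqrt((164885 - 245*(-42)) + 859071) = sqrt((164885 + 10290) + 859071) = sqrt(175175 + 859071) = sqrt(1034246) ≈ 1017.0)
S = 2771443 (S = -2 - 2531*(-1095) = -2 + 2771445 = 2771443)
(1652954 + S)*(C + 2418187) = (1652954 + 2771443)*(sqrt(1034246) + 2418187) = 4424397*(2418187 + sqrt(1034246)) = 10699019308239 + 4424397*sqrt(1034246)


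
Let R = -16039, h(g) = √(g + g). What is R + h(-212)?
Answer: -16039 + 2*I*√106 ≈ -16039.0 + 20.591*I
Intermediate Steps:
h(g) = √2*√g (h(g) = √(2*g) = √2*√g)
R + h(-212) = -16039 + √2*√(-212) = -16039 + √2*(2*I*√53) = -16039 + 2*I*√106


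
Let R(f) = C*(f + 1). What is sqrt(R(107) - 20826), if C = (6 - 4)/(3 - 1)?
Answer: 3*I*sqrt(2302) ≈ 143.94*I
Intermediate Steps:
C = 1 (C = 2/2 = 2*(1/2) = 1)
R(f) = 1 + f (R(f) = 1*(f + 1) = 1*(1 + f) = 1 + f)
sqrt(R(107) - 20826) = sqrt((1 + 107) - 20826) = sqrt(108 - 20826) = sqrt(-20718) = 3*I*sqrt(2302)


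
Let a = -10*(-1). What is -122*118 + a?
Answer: -14386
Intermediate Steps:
a = 10
-122*118 + a = -122*118 + 10 = -14396 + 10 = -14386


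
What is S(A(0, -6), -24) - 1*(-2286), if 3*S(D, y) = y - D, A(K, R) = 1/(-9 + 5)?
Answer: 27337/12 ≈ 2278.1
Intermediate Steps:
A(K, R) = -¼ (A(K, R) = 1/(-4) = -¼)
S(D, y) = -D/3 + y/3 (S(D, y) = (y - D)/3 = -D/3 + y/3)
S(A(0, -6), -24) - 1*(-2286) = (-⅓*(-¼) + (⅓)*(-24)) - 1*(-2286) = (1/12 - 8) + 2286 = -95/12 + 2286 = 27337/12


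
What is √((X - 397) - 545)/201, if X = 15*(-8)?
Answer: I*√118/67 ≈ 0.16213*I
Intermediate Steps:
X = -120
√((X - 397) - 545)/201 = √((-120 - 397) - 545)/201 = √(-517 - 545)*(1/201) = √(-1062)*(1/201) = (3*I*√118)*(1/201) = I*√118/67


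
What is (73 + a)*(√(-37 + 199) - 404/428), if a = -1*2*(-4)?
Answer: -8181/107 + 729*√2 ≈ 954.50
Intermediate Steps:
a = 8 (a = -2*(-4) = 8)
(73 + a)*(√(-37 + 199) - 404/428) = (73 + 8)*(√(-37 + 199) - 404/428) = 81*(√162 - 404*1/428) = 81*(9*√2 - 101/107) = 81*(-101/107 + 9*√2) = -8181/107 + 729*√2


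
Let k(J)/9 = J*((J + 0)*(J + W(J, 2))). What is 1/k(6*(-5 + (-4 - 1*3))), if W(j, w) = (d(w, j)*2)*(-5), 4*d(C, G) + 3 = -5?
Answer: -1/2426112 ≈ -4.1218e-7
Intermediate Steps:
d(C, G) = -2 (d(C, G) = -¾ + (¼)*(-5) = -¾ - 5/4 = -2)
W(j, w) = 20 (W(j, w) = -2*2*(-5) = -4*(-5) = 20)
k(J) = 9*J²*(20 + J) (k(J) = 9*(J*((J + 0)*(J + 20))) = 9*(J*(J*(20 + J))) = 9*(J²*(20 + J)) = 9*J²*(20 + J))
1/k(6*(-5 + (-4 - 1*3))) = 1/(9*(6*(-5 + (-4 - 1*3)))²*(20 + 6*(-5 + (-4 - 1*3)))) = 1/(9*(6*(-5 + (-4 - 3)))²*(20 + 6*(-5 + (-4 - 3)))) = 1/(9*(6*(-5 - 7))²*(20 + 6*(-5 - 7))) = 1/(9*(6*(-12))²*(20 + 6*(-12))) = 1/(9*(-72)²*(20 - 72)) = 1/(9*5184*(-52)) = 1/(-2426112) = -1/2426112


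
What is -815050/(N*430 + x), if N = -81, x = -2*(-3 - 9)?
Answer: 407525/17403 ≈ 23.417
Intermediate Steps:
x = 24 (x = -2*(-12) = 24)
-815050/(N*430 + x) = -815050/(-81*430 + 24) = -815050/(-34830 + 24) = -815050/(-34806) = -815050*(-1/34806) = 407525/17403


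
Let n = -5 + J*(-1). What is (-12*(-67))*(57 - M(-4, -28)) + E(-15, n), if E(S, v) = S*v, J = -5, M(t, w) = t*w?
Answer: -44220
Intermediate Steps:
n = 0 (n = -5 - 5*(-1) = -5 + 5 = 0)
(-12*(-67))*(57 - M(-4, -28)) + E(-15, n) = (-12*(-67))*(57 - (-4)*(-28)) - 15*0 = 804*(57 - 1*112) + 0 = 804*(57 - 112) + 0 = 804*(-55) + 0 = -44220 + 0 = -44220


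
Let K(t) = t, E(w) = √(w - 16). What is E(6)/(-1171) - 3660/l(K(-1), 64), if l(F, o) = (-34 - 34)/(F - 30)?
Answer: -28365/17 - I*√10/1171 ≈ -1668.5 - 0.0027005*I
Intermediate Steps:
E(w) = √(-16 + w)
l(F, o) = -68/(-30 + F)
E(6)/(-1171) - 3660/l(K(-1), 64) = √(-16 + 6)/(-1171) - 3660/((-68/(-30 - 1))) = √(-10)*(-1/1171) - 3660/((-68/(-31))) = (I*√10)*(-1/1171) - 3660/((-68*(-1/31))) = -I*√10/1171 - 3660/68/31 = -I*√10/1171 - 3660*31/68 = -I*√10/1171 - 28365/17 = -28365/17 - I*√10/1171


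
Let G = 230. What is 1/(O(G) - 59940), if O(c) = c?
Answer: -1/59710 ≈ -1.6748e-5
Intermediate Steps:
1/(O(G) - 59940) = 1/(230 - 59940) = 1/(-59710) = -1/59710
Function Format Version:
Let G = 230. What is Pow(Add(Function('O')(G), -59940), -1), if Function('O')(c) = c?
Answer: Rational(-1, 59710) ≈ -1.6748e-5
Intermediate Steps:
Pow(Add(Function('O')(G), -59940), -1) = Pow(Add(230, -59940), -1) = Pow(-59710, -1) = Rational(-1, 59710)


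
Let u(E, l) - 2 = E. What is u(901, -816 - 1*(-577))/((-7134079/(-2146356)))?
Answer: 1938159468/7134079 ≈ 271.68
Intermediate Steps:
u(E, l) = 2 + E
u(901, -816 - 1*(-577))/((-7134079/(-2146356))) = (2 + 901)/((-7134079/(-2146356))) = 903/((-7134079*(-1/2146356))) = 903/(7134079/2146356) = 903*(2146356/7134079) = 1938159468/7134079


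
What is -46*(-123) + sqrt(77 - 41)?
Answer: 5664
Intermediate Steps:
-46*(-123) + sqrt(77 - 41) = 5658 + sqrt(36) = 5658 + 6 = 5664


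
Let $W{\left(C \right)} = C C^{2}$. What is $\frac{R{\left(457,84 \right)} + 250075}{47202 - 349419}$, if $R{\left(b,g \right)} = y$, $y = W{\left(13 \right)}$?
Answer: $- \frac{252272}{302217} \approx -0.83474$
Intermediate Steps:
$W{\left(C \right)} = C^{3}$
$y = 2197$ ($y = 13^{3} = 2197$)
$R{\left(b,g \right)} = 2197$
$\frac{R{\left(457,84 \right)} + 250075}{47202 - 349419} = \frac{2197 + 250075}{47202 - 349419} = \frac{252272}{-302217} = 252272 \left(- \frac{1}{302217}\right) = - \frac{252272}{302217}$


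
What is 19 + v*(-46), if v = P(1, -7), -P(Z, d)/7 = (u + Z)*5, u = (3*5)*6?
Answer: 146529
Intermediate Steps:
u = 90 (u = 15*6 = 90)
P(Z, d) = -3150 - 35*Z (P(Z, d) = -7*(90 + Z)*5 = -7*(450 + 5*Z) = -3150 - 35*Z)
v = -3185 (v = -3150 - 35*1 = -3150 - 35 = -3185)
19 + v*(-46) = 19 - 3185*(-46) = 19 + 146510 = 146529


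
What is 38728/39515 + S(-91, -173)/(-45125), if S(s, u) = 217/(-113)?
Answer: 39497497551/40298384875 ≈ 0.98013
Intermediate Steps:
S(s, u) = -217/113 (S(s, u) = 217*(-1/113) = -217/113)
38728/39515 + S(-91, -173)/(-45125) = 38728/39515 - 217/113/(-45125) = 38728*(1/39515) - 217/113*(-1/45125) = 38728/39515 + 217/5099125 = 39497497551/40298384875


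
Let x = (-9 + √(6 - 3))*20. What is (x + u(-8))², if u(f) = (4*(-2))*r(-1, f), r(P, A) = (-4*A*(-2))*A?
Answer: 18285376 - 171040*√3 ≈ 1.7989e+7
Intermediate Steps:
r(P, A) = 8*A² (r(P, A) = (8*A)*A = 8*A²)
u(f) = -64*f² (u(f) = (4*(-2))*(8*f²) = -64*f²)
x = -180 + 20*√3 (x = (-9 + √3)*20 = -180 + 20*√3 ≈ -145.36)
(x + u(-8))² = ((-180 + 20*√3) - 64*(-8)²)² = ((-180 + 20*√3) - 64*64)² = ((-180 + 20*√3) - 4096)² = (-4276 + 20*√3)²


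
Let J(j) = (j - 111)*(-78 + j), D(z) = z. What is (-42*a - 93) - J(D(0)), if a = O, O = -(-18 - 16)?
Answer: -10179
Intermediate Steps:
J(j) = (-111 + j)*(-78 + j)
O = 34 (O = -1*(-34) = 34)
a = 34
(-42*a - 93) - J(D(0)) = (-42*34 - 93) - (8658 + 0² - 189*0) = (-1428 - 93) - (8658 + 0 + 0) = -1521 - 1*8658 = -1521 - 8658 = -10179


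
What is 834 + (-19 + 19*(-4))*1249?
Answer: -117821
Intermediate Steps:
834 + (-19 + 19*(-4))*1249 = 834 + (-19 - 76)*1249 = 834 - 95*1249 = 834 - 118655 = -117821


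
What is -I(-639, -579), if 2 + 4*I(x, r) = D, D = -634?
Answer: 159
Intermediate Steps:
I(x, r) = -159 (I(x, r) = -1/2 + (1/4)*(-634) = -1/2 - 317/2 = -159)
-I(-639, -579) = -1*(-159) = 159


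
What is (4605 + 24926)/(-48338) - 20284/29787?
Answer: -1860127889/1439844006 ≈ -1.2919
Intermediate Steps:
(4605 + 24926)/(-48338) - 20284/29787 = 29531*(-1/48338) - 20284*1/29787 = -29531/48338 - 20284/29787 = -1860127889/1439844006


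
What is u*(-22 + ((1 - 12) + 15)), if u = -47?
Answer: 846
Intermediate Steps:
u*(-22 + ((1 - 12) + 15)) = -47*(-22 + ((1 - 12) + 15)) = -47*(-22 + (-11 + 15)) = -47*(-22 + 4) = -47*(-18) = 846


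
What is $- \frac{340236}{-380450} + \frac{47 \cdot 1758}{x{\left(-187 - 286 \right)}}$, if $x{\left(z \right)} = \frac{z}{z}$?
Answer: $\frac{15717700968}{190225} \approx 82627.0$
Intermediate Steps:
$x{\left(z \right)} = 1$
$- \frac{340236}{-380450} + \frac{47 \cdot 1758}{x{\left(-187 - 286 \right)}} = - \frac{340236}{-380450} + \frac{47 \cdot 1758}{1} = \left(-340236\right) \left(- \frac{1}{380450}\right) + 82626 \cdot 1 = \frac{170118}{190225} + 82626 = \frac{15717700968}{190225}$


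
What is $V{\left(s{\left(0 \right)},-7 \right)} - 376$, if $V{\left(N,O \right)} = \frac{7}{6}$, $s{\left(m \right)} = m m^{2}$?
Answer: $- \frac{2249}{6} \approx -374.83$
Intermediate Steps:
$s{\left(m \right)} = m^{3}$
$V{\left(N,O \right)} = \frac{7}{6}$ ($V{\left(N,O \right)} = 7 \cdot \frac{1}{6} = \frac{7}{6}$)
$V{\left(s{\left(0 \right)},-7 \right)} - 376 = \frac{7}{6} - 376 = - \frac{2249}{6}$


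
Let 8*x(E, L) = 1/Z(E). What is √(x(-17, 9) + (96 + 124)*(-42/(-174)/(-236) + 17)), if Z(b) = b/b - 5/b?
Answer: √21196397788907/75284 ≈ 61.154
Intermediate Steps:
Z(b) = 1 - 5/b
x(E, L) = E/(8*(-5 + E)) (x(E, L) = 1/(8*(((-5 + E)/E))) = (E/(-5 + E))/8 = E/(8*(-5 + E)))
√(x(-17, 9) + (96 + 124)*(-42/(-174)/(-236) + 17)) = √((⅛)*(-17)/(-5 - 17) + (96 + 124)*(-42/(-174)/(-236) + 17)) = √((⅛)*(-17)/(-22) + 220*(-42*(-1/174)*(-1/236) + 17)) = √((⅛)*(-17)*(-1/22) + 220*((7/29)*(-1/236) + 17)) = √(17/176 + 220*(-7/6844 + 17)) = √(17/176 + 220*(116341/6844)) = √(17/176 + 6398755/1711) = √(1126209967/301136) = √21196397788907/75284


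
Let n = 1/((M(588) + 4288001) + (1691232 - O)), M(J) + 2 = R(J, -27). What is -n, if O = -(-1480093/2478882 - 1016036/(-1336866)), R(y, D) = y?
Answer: -184107392434/1100928913314364069 ≈ -1.6723e-7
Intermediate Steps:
M(J) = -2 + J
O = -29997074623/184107392434 (O = -(-1480093*1/2478882 - 1016036*(-1/1336866)) = -(-1480093/2478882 + 508018/668433) = -1*29997074623/184107392434 = -29997074623/184107392434 ≈ -0.16293)
n = 184107392434/1100928913314364069 (n = 1/(((-2 + 588) + 4288001) + (1691232 - 1*(-29997074623/184107392434))) = 1/((586 + 4288001) + (1691232 + 29997074623/184107392434)) = 1/(4288587 + 311368343518013311/184107392434) = 1/(1100928913314364069/184107392434) = 184107392434/1100928913314364069 ≈ 1.6723e-7)
-n = -1*184107392434/1100928913314364069 = -184107392434/1100928913314364069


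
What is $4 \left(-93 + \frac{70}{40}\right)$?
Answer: $-365$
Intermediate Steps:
$4 \left(-93 + \frac{70}{40}\right) = 4 \left(-93 + 70 \cdot \frac{1}{40}\right) = 4 \left(-93 + \frac{7}{4}\right) = 4 \left(- \frac{365}{4}\right) = -365$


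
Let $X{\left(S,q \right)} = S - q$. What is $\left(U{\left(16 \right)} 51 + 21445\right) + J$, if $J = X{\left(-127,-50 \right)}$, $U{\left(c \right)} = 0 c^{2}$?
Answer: $21368$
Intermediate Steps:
$U{\left(c \right)} = 0$
$J = -77$ ($J = -127 - -50 = -127 + 50 = -77$)
$\left(U{\left(16 \right)} 51 + 21445\right) + J = \left(0 \cdot 51 + 21445\right) - 77 = \left(0 + 21445\right) - 77 = 21445 - 77 = 21368$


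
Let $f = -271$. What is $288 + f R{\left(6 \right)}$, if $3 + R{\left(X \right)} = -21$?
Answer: $6792$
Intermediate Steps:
$R{\left(X \right)} = -24$ ($R{\left(X \right)} = -3 - 21 = -24$)
$288 + f R{\left(6 \right)} = 288 - -6504 = 288 + 6504 = 6792$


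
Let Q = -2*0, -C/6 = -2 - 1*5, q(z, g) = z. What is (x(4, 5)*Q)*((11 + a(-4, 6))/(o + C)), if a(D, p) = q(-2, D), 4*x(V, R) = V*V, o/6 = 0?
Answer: 0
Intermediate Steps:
o = 0 (o = 6*0 = 0)
C = 42 (C = -6*(-2 - 1*5) = -6*(-2 - 5) = -6*(-7) = 42)
x(V, R) = V²/4 (x(V, R) = (V*V)/4 = V²/4)
a(D, p) = -2
Q = 0
(x(4, 5)*Q)*((11 + a(-4, 6))/(o + C)) = (((¼)*4²)*0)*((11 - 2)/(0 + 42)) = (((¼)*16)*0)*(9/42) = (4*0)*(9*(1/42)) = 0*(3/14) = 0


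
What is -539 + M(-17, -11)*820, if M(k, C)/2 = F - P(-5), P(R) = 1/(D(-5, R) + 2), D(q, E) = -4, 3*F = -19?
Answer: -30317/3 ≈ -10106.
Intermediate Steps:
F = -19/3 (F = (⅓)*(-19) = -19/3 ≈ -6.3333)
P(R) = -½ (P(R) = 1/(-4 + 2) = 1/(-2) = -½)
M(k, C) = -35/3 (M(k, C) = 2*(-19/3 - 1*(-½)) = 2*(-19/3 + ½) = 2*(-35/6) = -35/3)
-539 + M(-17, -11)*820 = -539 - 35/3*820 = -539 - 28700/3 = -30317/3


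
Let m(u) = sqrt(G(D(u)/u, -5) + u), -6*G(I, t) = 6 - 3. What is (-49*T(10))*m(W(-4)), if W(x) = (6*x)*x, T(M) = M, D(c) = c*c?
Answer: -245*sqrt(382) ≈ -4788.5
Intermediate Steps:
D(c) = c**2
W(x) = 6*x**2
G(I, t) = -1/2 (G(I, t) = -(6 - 3)/6 = -1/6*3 = -1/2)
m(u) = sqrt(-1/2 + u)
(-49*T(10))*m(W(-4)) = (-49*10)*(sqrt(-2 + 4*(6*(-4)**2))/2) = -245*sqrt(-2 + 4*(6*16)) = -245*sqrt(-2 + 4*96) = -245*sqrt(-2 + 384) = -245*sqrt(382)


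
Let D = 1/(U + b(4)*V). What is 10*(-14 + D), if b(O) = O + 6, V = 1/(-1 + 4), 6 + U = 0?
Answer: -575/4 ≈ -143.75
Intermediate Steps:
U = -6 (U = -6 + 0 = -6)
V = 1/3 ≈ 0.33333
b(O) = 6 + O
D = -3/8 (D = 1/(-6 + (6 + 4)*(1/3)) = 1/(-6 + 10*(1/3)) = 1/(-6 + 10/3) = 1/(-8/3) = -3/8 ≈ -0.37500)
10*(-14 + D) = 10*(-14 - 3/8) = 10*(-115/8) = -575/4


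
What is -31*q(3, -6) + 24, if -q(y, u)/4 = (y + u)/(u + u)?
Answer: 55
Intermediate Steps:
q(y, u) = -2*(u + y)/u (q(y, u) = -4*(y + u)/(u + u) = -4*(u + y)/(2*u) = -4*(u + y)*1/(2*u) = -2*(u + y)/u)
-31*q(3, -6) + 24 = -31*(-2 - 2*3/(-6)) + 24 = -31*(-2 - 2*3*(-⅙)) + 24 = -31*(-2 + 1) + 24 = -31*(-1) + 24 = 31 + 24 = 55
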